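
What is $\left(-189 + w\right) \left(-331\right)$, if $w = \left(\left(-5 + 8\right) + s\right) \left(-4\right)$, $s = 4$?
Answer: $71827$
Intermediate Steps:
$w = -28$ ($w = \left(\left(-5 + 8\right) + 4\right) \left(-4\right) = \left(3 + 4\right) \left(-4\right) = 7 \left(-4\right) = -28$)
$\left(-189 + w\right) \left(-331\right) = \left(-189 - 28\right) \left(-331\right) = \left(-217\right) \left(-331\right) = 71827$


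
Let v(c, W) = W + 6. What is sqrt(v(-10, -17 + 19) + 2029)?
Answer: sqrt(2037) ≈ 45.133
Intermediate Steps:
v(c, W) = 6 + W
sqrt(v(-10, -17 + 19) + 2029) = sqrt((6 + (-17 + 19)) + 2029) = sqrt((6 + 2) + 2029) = sqrt(8 + 2029) = sqrt(2037)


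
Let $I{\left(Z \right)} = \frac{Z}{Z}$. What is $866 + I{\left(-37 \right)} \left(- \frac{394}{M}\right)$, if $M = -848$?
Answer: $\frac{367381}{424} \approx 866.46$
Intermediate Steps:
$I{\left(Z \right)} = 1$
$866 + I{\left(-37 \right)} \left(- \frac{394}{M}\right) = 866 + 1 \left(- \frac{394}{-848}\right) = 866 + 1 \left(\left(-394\right) \left(- \frac{1}{848}\right)\right) = 866 + 1 \cdot \frac{197}{424} = 866 + \frac{197}{424} = \frac{367381}{424}$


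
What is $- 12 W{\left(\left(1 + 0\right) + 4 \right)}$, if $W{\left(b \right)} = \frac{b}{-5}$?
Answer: $12$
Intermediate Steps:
$W{\left(b \right)} = - \frac{b}{5}$ ($W{\left(b \right)} = b \left(- \frac{1}{5}\right) = - \frac{b}{5}$)
$- 12 W{\left(\left(1 + 0\right) + 4 \right)} = - 12 \left(- \frac{\left(1 + 0\right) + 4}{5}\right) = - 12 \left(- \frac{1 + 4}{5}\right) = - 12 \left(\left(- \frac{1}{5}\right) 5\right) = \left(-12\right) \left(-1\right) = 12$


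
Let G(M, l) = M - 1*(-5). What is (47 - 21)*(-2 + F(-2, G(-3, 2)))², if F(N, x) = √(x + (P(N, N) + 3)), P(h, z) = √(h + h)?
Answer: 26*(2 - √(5 + 2*I))² ≈ -2.9873 + 6.3604*I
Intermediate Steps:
P(h, z) = √2*√h (P(h, z) = √(2*h) = √2*√h)
G(M, l) = 5 + M (G(M, l) = M + 5 = 5 + M)
F(N, x) = √(3 + x + √2*√N) (F(N, x) = √(x + (√2*√N + 3)) = √(x + (3 + √2*√N)) = √(3 + x + √2*√N))
(47 - 21)*(-2 + F(-2, G(-3, 2)))² = (47 - 21)*(-2 + √(3 + (5 - 3) + √2*√(-2)))² = 26*(-2 + √(3 + 2 + √2*(I*√2)))² = 26*(-2 + √(3 + 2 + 2*I))² = 26*(-2 + √(5 + 2*I))²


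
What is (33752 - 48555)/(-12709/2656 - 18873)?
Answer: 39316768/50139397 ≈ 0.78415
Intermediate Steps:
(33752 - 48555)/(-12709/2656 - 18873) = -14803/(-12709*1/2656 - 18873) = -14803/(-12709/2656 - 18873) = -14803/(-50139397/2656) = -14803*(-2656/50139397) = 39316768/50139397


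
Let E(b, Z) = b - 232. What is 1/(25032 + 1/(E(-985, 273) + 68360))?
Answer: 67143/1680723577 ≈ 3.9949e-5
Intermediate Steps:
E(b, Z) = -232 + b
1/(25032 + 1/(E(-985, 273) + 68360)) = 1/(25032 + 1/((-232 - 985) + 68360)) = 1/(25032 + 1/(-1217 + 68360)) = 1/(25032 + 1/67143) = 1/(1680723577/67143) = 67143/1680723577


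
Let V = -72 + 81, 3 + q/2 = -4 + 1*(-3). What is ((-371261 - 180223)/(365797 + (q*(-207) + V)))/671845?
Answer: -275742/124273185185 ≈ -2.2188e-6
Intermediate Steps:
q = -20 (q = -6 + 2*(-4 + 1*(-3)) = -6 + 2*(-4 - 3) = -6 + 2*(-7) = -6 - 14 = -20)
V = 9
((-371261 - 180223)/(365797 + (q*(-207) + V)))/671845 = ((-371261 - 180223)/(365797 + (-20*(-207) + 9)))/671845 = -551484/(365797 + (4140 + 9))*(1/671845) = -551484/(365797 + 4149)*(1/671845) = -551484/369946*(1/671845) = -551484*1/369946*(1/671845) = -275742/184973*1/671845 = -275742/124273185185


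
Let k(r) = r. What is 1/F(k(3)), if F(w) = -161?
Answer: -1/161 ≈ -0.0062112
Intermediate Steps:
1/F(k(3)) = 1/(-161) = -1/161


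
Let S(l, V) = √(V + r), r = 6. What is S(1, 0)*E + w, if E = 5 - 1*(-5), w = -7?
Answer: -7 + 10*√6 ≈ 17.495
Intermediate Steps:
E = 10 (E = 5 + 5 = 10)
S(l, V) = √(6 + V) (S(l, V) = √(V + 6) = √(6 + V))
S(1, 0)*E + w = √(6 + 0)*10 - 7 = √6*10 - 7 = 10*√6 - 7 = -7 + 10*√6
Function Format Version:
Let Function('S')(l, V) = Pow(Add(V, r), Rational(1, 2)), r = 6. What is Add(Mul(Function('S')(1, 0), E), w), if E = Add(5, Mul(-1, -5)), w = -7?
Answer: Add(-7, Mul(10, Pow(6, Rational(1, 2)))) ≈ 17.495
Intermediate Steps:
E = 10 (E = Add(5, 5) = 10)
Function('S')(l, V) = Pow(Add(6, V), Rational(1, 2)) (Function('S')(l, V) = Pow(Add(V, 6), Rational(1, 2)) = Pow(Add(6, V), Rational(1, 2)))
Add(Mul(Function('S')(1, 0), E), w) = Add(Mul(Pow(Add(6, 0), Rational(1, 2)), 10), -7) = Add(Mul(Pow(6, Rational(1, 2)), 10), -7) = Add(Mul(10, Pow(6, Rational(1, 2))), -7) = Add(-7, Mul(10, Pow(6, Rational(1, 2))))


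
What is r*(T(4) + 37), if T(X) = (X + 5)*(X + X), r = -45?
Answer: -4905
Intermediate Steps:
T(X) = 2*X*(5 + X) (T(X) = (5 + X)*(2*X) = 2*X*(5 + X))
r*(T(4) + 37) = -45*(2*4*(5 + 4) + 37) = -45*(2*4*9 + 37) = -45*(72 + 37) = -45*109 = -4905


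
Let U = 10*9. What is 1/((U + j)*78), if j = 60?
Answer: 1/11700 ≈ 8.5470e-5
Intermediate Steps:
U = 90
1/((U + j)*78) = 1/((90 + 60)*78) = 1/(150*78) = 1/11700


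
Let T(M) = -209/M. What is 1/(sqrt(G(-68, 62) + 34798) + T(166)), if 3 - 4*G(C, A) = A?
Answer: 17347/479221778 + 6889*sqrt(139133)/479221778 ≈ 0.0053983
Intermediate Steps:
G(C, A) = 3/4 - A/4
1/(sqrt(G(-68, 62) + 34798) + T(166)) = 1/(sqrt((3/4 - 1/4*62) + 34798) - 209/166) = 1/(sqrt((3/4 - 31/2) + 34798) - 209*1/166) = 1/(sqrt(-59/4 + 34798) - 209/166) = 1/(sqrt(139133/4) - 209/166) = 1/(sqrt(139133)/2 - 209/166) = 1/(-209/166 + sqrt(139133)/2)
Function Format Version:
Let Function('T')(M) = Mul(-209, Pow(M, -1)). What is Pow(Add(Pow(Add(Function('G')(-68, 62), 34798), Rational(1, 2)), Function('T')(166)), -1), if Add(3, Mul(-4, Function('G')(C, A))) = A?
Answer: Add(Rational(17347, 479221778), Mul(Rational(6889, 479221778), Pow(139133, Rational(1, 2)))) ≈ 0.0053983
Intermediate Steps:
Function('G')(C, A) = Add(Rational(3, 4), Mul(Rational(-1, 4), A))
Pow(Add(Pow(Add(Function('G')(-68, 62), 34798), Rational(1, 2)), Function('T')(166)), -1) = Pow(Add(Pow(Add(Add(Rational(3, 4), Mul(Rational(-1, 4), 62)), 34798), Rational(1, 2)), Mul(-209, Pow(166, -1))), -1) = Pow(Add(Pow(Add(Add(Rational(3, 4), Rational(-31, 2)), 34798), Rational(1, 2)), Mul(-209, Rational(1, 166))), -1) = Pow(Add(Pow(Add(Rational(-59, 4), 34798), Rational(1, 2)), Rational(-209, 166)), -1) = Pow(Add(Pow(Rational(139133, 4), Rational(1, 2)), Rational(-209, 166)), -1) = Pow(Add(Mul(Rational(1, 2), Pow(139133, Rational(1, 2))), Rational(-209, 166)), -1) = Pow(Add(Rational(-209, 166), Mul(Rational(1, 2), Pow(139133, Rational(1, 2)))), -1)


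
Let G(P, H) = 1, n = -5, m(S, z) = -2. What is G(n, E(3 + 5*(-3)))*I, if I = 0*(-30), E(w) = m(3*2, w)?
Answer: 0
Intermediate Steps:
E(w) = -2
I = 0
G(n, E(3 + 5*(-3)))*I = 1*0 = 0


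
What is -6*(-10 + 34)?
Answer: -144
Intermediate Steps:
-6*(-10 + 34) = -6*24 = -144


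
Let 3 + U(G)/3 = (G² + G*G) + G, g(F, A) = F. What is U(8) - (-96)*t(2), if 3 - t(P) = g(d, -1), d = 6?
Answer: 111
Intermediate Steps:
t(P) = -3 (t(P) = 3 - 1*6 = 3 - 6 = -3)
U(G) = -9 + 3*G + 6*G² (U(G) = -9 + 3*((G² + G*G) + G) = -9 + 3*((G² + G²) + G) = -9 + 3*(2*G² + G) = -9 + 3*(G + 2*G²) = -9 + (3*G + 6*G²) = -9 + 3*G + 6*G²)
U(8) - (-96)*t(2) = (-9 + 3*8 + 6*8²) - (-96)*(-3) = (-9 + 24 + 6*64) - 48*6 = (-9 + 24 + 384) - 288 = 399 - 288 = 111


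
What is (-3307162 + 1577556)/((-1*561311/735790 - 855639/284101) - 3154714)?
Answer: 361554546148832740/659458022941096281 ≈ 0.54826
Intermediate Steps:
(-3307162 + 1577556)/((-1*561311/735790 - 855639/284101) - 3154714) = -1729606/((-561311*1/735790 - 855639*1/284101) - 3154714) = -1729606/((-561311/735790 - 855639/284101) - 3154714) = -1729606/(-789039636221/209038674790 - 3154714) = -1729606/(-659458022941096281/209038674790) = -1729606*(-209038674790/659458022941096281) = 361554546148832740/659458022941096281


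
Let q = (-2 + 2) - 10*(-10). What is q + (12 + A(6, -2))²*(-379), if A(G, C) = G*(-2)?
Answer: 100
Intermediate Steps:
q = 100 (q = 0 + 100 = 100)
A(G, C) = -2*G
q + (12 + A(6, -2))²*(-379) = 100 + (12 - 2*6)²*(-379) = 100 + (12 - 12)²*(-379) = 100 + 0²*(-379) = 100 + 0*(-379) = 100 + 0 = 100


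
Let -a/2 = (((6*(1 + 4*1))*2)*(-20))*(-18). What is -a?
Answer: 43200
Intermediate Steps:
a = -43200 (a = -2*((6*(1 + 4*1))*2)*(-20)*(-18) = -2*((6*(1 + 4))*2)*(-20)*(-18) = -2*((6*5)*2)*(-20)*(-18) = -2*(30*2)*(-20)*(-18) = -2*60*(-20)*(-18) = -(-2400)*(-18) = -2*21600 = -43200)
-a = -1*(-43200) = 43200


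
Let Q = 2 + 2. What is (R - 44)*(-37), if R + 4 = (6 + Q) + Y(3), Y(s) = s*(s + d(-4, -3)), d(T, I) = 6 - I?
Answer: 74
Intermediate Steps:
Q = 4
Y(s) = s*(9 + s) (Y(s) = s*(s + (6 - 1*(-3))) = s*(s + (6 + 3)) = s*(s + 9) = s*(9 + s))
R = 42 (R = -4 + ((6 + 4) + 3*(9 + 3)) = -4 + (10 + 3*12) = -4 + (10 + 36) = -4 + 46 = 42)
(R - 44)*(-37) = (42 - 44)*(-37) = -2*(-37) = 74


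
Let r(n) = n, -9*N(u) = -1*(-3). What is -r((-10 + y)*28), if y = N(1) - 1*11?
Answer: 1792/3 ≈ 597.33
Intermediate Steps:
N(u) = -⅓ (N(u) = -(-1)*(-3)/9 = -⅑*3 = -⅓)
y = -34/3 (y = -⅓ - 1*11 = -⅓ - 11 = -34/3 ≈ -11.333)
-r((-10 + y)*28) = -(-10 - 34/3)*28 = -(-64)*28/3 = -1*(-1792/3) = 1792/3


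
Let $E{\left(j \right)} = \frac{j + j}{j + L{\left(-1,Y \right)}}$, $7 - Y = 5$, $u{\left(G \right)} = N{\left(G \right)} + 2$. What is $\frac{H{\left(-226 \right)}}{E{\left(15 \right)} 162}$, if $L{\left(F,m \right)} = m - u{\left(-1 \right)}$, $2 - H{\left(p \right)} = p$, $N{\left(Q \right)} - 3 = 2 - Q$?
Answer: $\frac{19}{45} \approx 0.42222$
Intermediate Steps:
$N{\left(Q \right)} = 5 - Q$ ($N{\left(Q \right)} = 3 - \left(-2 + Q\right) = 5 - Q$)
$H{\left(p \right)} = 2 - p$
$u{\left(G \right)} = 7 - G$ ($u{\left(G \right)} = \left(5 - G\right) + 2 = 7 - G$)
$Y = 2$ ($Y = 7 - 5 = 2$)
$L{\left(F,m \right)} = -8 + m$ ($L{\left(F,m \right)} = m - \left(7 - -1\right) = m - \left(7 + 1\right) = m - 8 = -8 + m$)
$E{\left(j \right)} = \frac{2 j}{-6 + j}$ ($E{\left(j \right)} = \frac{j + j}{j + \left(-8 + 2\right)} = \frac{2 j}{j - 6} = \frac{2 j}{-6 + j}$)
$\frac{H{\left(-226 \right)}}{E{\left(15 \right)} 162} = \frac{2 - -226}{2 \cdot 15 \frac{1}{-6 + 15} \cdot 162} = \frac{2 + 226}{2 \cdot 15 \cdot \frac{1}{9} \cdot 162} = \frac{228}{2 \cdot 15 \cdot \frac{1}{9} \cdot 162} = \frac{228}{\frac{10}{3} \cdot 162} = \frac{228}{540} = 228 \cdot \frac{1}{540} = \frac{19}{45}$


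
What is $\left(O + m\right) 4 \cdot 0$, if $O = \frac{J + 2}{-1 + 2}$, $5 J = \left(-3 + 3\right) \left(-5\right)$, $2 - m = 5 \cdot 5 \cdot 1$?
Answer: $0$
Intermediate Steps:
$m = -23$ ($m = 2 - 5 \cdot 5 \cdot 1 = 2 - 25 \cdot 1 = 2 - 25 = -23$)
$J = 0$ ($J = \frac{\left(-3 + 3\right) \left(-5\right)}{5} = \frac{0 \left(-5\right)}{5} = \frac{1}{5} \cdot 0 = 0$)
$O = 2$ ($O = \frac{0 + 2}{-1 + 2} = \frac{2}{1} = 2 \cdot 1 = 2$)
$\left(O + m\right) 4 \cdot 0 = \left(2 - 23\right) 4 \cdot 0 = \left(-21\right) 4 \cdot 0 = \left(-84\right) 0 = 0$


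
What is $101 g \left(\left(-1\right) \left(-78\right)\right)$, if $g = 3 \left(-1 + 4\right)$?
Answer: $70902$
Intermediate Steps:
$g = 9$ ($g = 3 \cdot 3 = 9$)
$101 g \left(\left(-1\right) \left(-78\right)\right) = 101 \cdot 9 \left(\left(-1\right) \left(-78\right)\right) = 909 \cdot 78 = 70902$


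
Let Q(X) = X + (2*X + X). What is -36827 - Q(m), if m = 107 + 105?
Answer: -37675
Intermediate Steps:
m = 212
Q(X) = 4*X (Q(X) = X + 3*X = 4*X)
-36827 - Q(m) = -36827 - 4*212 = -36827 - 1*848 = -36827 - 848 = -37675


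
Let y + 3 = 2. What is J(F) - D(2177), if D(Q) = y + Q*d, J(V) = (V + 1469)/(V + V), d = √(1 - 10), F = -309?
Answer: -271/309 - 6531*I ≈ -0.87702 - 6531.0*I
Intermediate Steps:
y = -1 (y = -3 + 2 = -1)
d = 3*I (d = √(-9) = 3*I ≈ 3.0*I)
J(V) = (1469 + V)/(2*V) (J(V) = (1469 + V)/((2*V)) = (1469 + V)*(1/(2*V)) = (1469 + V)/(2*V))
D(Q) = -1 + 3*I*Q (D(Q) = -1 + Q*(3*I) = -1 + 3*I*Q)
J(F) - D(2177) = (½)*(1469 - 309)/(-309) - (-1 + 3*I*2177) = (½)*(-1/309)*1160 - (-1 + 6531*I) = -580/309 + (1 - 6531*I) = -271/309 - 6531*I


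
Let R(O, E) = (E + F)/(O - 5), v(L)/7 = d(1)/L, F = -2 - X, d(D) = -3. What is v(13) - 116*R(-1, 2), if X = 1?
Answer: -817/39 ≈ -20.949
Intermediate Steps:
F = -3 (F = -2 - 1*1 = -2 - 1 = -3)
v(L) = -21/L (v(L) = 7*(-3/L) = -21/L)
R(O, E) = (-3 + E)/(-5 + O) (R(O, E) = (E - 3)/(O - 5) = (-3 + E)/(-5 + O))
v(13) - 116*R(-1, 2) = -21/13 - 116*(-3 + 2)/(-5 - 1) = -21*1/13 - 116*(-1)/(-6) = -21/13 - (-58)*(-1)/3 = -21/13 - 116*⅙ = -21/13 - 58/3 = -817/39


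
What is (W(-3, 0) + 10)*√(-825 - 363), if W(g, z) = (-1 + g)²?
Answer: 156*I*√33 ≈ 896.15*I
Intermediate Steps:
(W(-3, 0) + 10)*√(-825 - 363) = ((-1 - 3)² + 10)*√(-825 - 363) = ((-4)² + 10)*√(-1188) = (16 + 10)*(6*I*√33) = 26*(6*I*√33) = 156*I*√33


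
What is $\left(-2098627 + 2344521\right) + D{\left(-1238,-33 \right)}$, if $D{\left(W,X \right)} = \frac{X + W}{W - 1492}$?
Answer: $\frac{671291891}{2730} \approx 2.4589 \cdot 10^{5}$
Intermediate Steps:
$D{\left(W,X \right)} = \frac{W + X}{-1492 + W}$
$\left(-2098627 + 2344521\right) + D{\left(-1238,-33 \right)} = \left(-2098627 + 2344521\right) + \frac{-1238 - 33}{-1492 - 1238} = 245894 + \frac{1}{-2730} \left(-1271\right) = 245894 - - \frac{1271}{2730} = 245894 + \frac{1271}{2730} = \frac{671291891}{2730}$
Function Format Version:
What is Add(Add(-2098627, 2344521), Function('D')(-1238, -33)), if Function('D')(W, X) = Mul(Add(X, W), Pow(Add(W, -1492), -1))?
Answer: Rational(671291891, 2730) ≈ 2.4589e+5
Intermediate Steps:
Function('D')(W, X) = Mul(Pow(Add(-1492, W), -1), Add(W, X)) (Function('D')(W, X) = Mul(Add(W, X), Pow(Add(-1492, W), -1)) = Mul(Pow(Add(-1492, W), -1), Add(W, X)))
Add(Add(-2098627, 2344521), Function('D')(-1238, -33)) = Add(Add(-2098627, 2344521), Mul(Pow(Add(-1492, -1238), -1), Add(-1238, -33))) = Add(245894, Mul(Pow(-2730, -1), -1271)) = Add(245894, Mul(Rational(-1, 2730), -1271)) = Add(245894, Rational(1271, 2730)) = Rational(671291891, 2730)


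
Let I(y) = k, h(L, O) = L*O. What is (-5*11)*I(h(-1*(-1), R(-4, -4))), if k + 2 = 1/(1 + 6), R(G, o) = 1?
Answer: 715/7 ≈ 102.14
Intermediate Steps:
k = -13/7 (k = -2 + 1/(1 + 6) = -2 + 1/7 = -13/7 ≈ -1.8571)
I(y) = -13/7
(-5*11)*I(h(-1*(-1), R(-4, -4))) = -5*11*(-13/7) = -55*(-13/7) = 715/7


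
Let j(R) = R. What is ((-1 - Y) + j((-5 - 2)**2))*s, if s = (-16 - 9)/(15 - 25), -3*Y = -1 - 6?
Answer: 685/6 ≈ 114.17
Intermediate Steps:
Y = 7/3 (Y = -(-1 - 6)/3 = -1/3*(-7) = 7/3 ≈ 2.3333)
s = 5/2 (s = -25/(-10) = -25*(-1/10) = 5/2 ≈ 2.5000)
((-1 - Y) + j((-5 - 2)**2))*s = ((-1 - 1*7/3) + (-5 - 2)**2)*(5/2) = ((-1 - 7/3) + (-7)**2)*(5/2) = (-10/3 + 49)*(5/2) = (137/3)*(5/2) = 685/6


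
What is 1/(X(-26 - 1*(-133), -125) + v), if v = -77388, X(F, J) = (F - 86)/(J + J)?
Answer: -250/19347021 ≈ -1.2922e-5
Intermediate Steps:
X(F, J) = (-86 + F)/(2*J) (X(F, J) = (-86 + F)/((2*J)) = (-86 + F)*(1/(2*J)) = (-86 + F)/(2*J))
1/(X(-26 - 1*(-133), -125) + v) = 1/((½)*(-86 + (-26 - 1*(-133)))/(-125) - 77388) = 1/((½)*(-1/125)*(-86 + (-26 + 133)) - 77388) = 1/((½)*(-1/125)*(-86 + 107) - 77388) = 1/((½)*(-1/125)*21 - 77388) = 1/(-21/250 - 77388) = 1/(-19347021/250) = -250/19347021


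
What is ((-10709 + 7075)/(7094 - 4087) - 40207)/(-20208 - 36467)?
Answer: 120906083/170421725 ≈ 0.70945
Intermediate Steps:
((-10709 + 7075)/(7094 - 4087) - 40207)/(-20208 - 36467) = (-3634/3007 - 40207)/(-56675) = (-3634*1/3007 - 40207)*(-1/56675) = (-3634/3007 - 40207)*(-1/56675) = -120906083/3007*(-1/56675) = 120906083/170421725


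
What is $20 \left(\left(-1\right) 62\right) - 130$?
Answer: $-1370$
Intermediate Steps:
$20 \left(\left(-1\right) 62\right) - 130 = 20 \left(-62\right) - 130 = -1240 - 130 = -1370$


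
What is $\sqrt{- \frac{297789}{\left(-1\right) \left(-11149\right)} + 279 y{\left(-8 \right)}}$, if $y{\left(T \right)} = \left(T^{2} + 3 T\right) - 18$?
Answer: $\frac{\sqrt{759634584177}}{11149} \approx 78.175$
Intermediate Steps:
$y{\left(T \right)} = -18 + T^{2} + 3 T$
$\sqrt{- \frac{297789}{\left(-1\right) \left(-11149\right)} + 279 y{\left(-8 \right)}} = \sqrt{- \frac{297789}{\left(-1\right) \left(-11149\right)} + 279 \left(-18 + \left(-8\right)^{2} + 3 \left(-8\right)\right)} = \sqrt{- \frac{297789}{11149} + 279 \left(-18 + 64 - 24\right)} = \sqrt{\left(-297789\right) \frac{1}{11149} + 279 \cdot 22} = \sqrt{- \frac{297789}{11149} + 6138} = \sqrt{\frac{68134773}{11149}} = \frac{\sqrt{759634584177}}{11149}$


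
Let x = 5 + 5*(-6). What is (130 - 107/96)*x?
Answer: -309325/96 ≈ -3222.1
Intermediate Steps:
x = -25 (x = 5 - 30 = -25)
(130 - 107/96)*x = (130 - 107/96)*(-25) = (12373/96)*(-25) = -309325/96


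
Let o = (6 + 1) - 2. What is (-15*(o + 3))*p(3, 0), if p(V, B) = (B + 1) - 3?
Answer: 240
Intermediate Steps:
o = 5 (o = 7 - 2 = 5)
p(V, B) = -2 + B (p(V, B) = (1 + B) - 3 = -2 + B)
(-15*(o + 3))*p(3, 0) = (-15*(5 + 3))*(-2 + 0) = -15*8*(-2) = -120*(-2) = 240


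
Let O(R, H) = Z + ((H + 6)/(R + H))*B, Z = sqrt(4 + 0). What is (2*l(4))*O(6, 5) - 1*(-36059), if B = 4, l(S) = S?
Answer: 36107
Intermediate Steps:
Z = 2 (Z = sqrt(4) = 2)
O(R, H) = 2 + 4*(6 + H)/(H + R) (O(R, H) = 2 + ((H + 6)/(R + H))*4 = 2 + ((6 + H)/(H + R))*4 = 2 + 4*(6 + H)/(H + R))
(2*l(4))*O(6, 5) - 1*(-36059) = (2*4)*(2*(12 + 6 + 3*5)/(5 + 6)) - 1*(-36059) = 8*(2*(12 + 6 + 15)/11) + 36059 = 8*(2*(1/11)*33) + 36059 = 8*6 + 36059 = 48 + 36059 = 36107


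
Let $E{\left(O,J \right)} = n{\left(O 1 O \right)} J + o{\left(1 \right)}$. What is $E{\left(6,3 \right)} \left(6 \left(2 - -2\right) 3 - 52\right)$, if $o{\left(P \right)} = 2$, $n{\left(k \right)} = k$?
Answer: $2200$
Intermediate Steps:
$E{\left(O,J \right)} = 2 + J O^{2}$ ($E{\left(O,J \right)} = O 1 O J + 2 = O O J + 2 = O^{2} J + 2 = J O^{2} + 2 = 2 + J O^{2}$)
$E{\left(6,3 \right)} \left(6 \left(2 - -2\right) 3 - 52\right) = \left(2 + 3 \cdot 6^{2}\right) \left(6 \left(2 - -2\right) 3 - 52\right) = \left(2 + 3 \cdot 36\right) \left(6 \left(2 + 2\right) 3 - 52\right) = \left(2 + 108\right) \left(6 \cdot 4 \cdot 3 - 52\right) = 110 \left(24 \cdot 3 - 52\right) = 110 \left(72 - 52\right) = 110 \cdot 20 = 2200$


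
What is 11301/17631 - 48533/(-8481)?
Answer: 105725456/16614279 ≈ 6.3635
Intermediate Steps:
11301/17631 - 48533/(-8481) = 11301*(1/17631) - 48533*(-1/8481) = 3767/5877 + 48533/8481 = 105725456/16614279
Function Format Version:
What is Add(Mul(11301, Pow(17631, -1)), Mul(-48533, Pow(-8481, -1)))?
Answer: Rational(105725456, 16614279) ≈ 6.3635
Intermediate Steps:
Add(Mul(11301, Pow(17631, -1)), Mul(-48533, Pow(-8481, -1))) = Add(Mul(11301, Rational(1, 17631)), Mul(-48533, Rational(-1, 8481))) = Add(Rational(3767, 5877), Rational(48533, 8481)) = Rational(105725456, 16614279)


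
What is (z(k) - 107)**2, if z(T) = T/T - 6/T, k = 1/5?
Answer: 18496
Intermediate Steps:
k = 1/5 (k = 1*(1/5) = 1/5 ≈ 0.20000)
z(T) = 1 - 6/T
(z(k) - 107)**2 = ((-6 + 1/5)/(1/5) - 107)**2 = (5*(-29/5) - 107)**2 = (-29 - 107)**2 = (-136)**2 = 18496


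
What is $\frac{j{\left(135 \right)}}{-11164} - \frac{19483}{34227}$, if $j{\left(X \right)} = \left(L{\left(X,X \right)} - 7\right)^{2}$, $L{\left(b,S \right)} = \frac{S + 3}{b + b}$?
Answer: $- \frac{12315901673}{21493700325} \approx -0.573$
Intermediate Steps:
$L{\left(b,S \right)} = \frac{3 + S}{2 b}$
$j{\left(X \right)} = \left(-7 + \frac{3 + X}{2 X}\right)^{2}$ ($j{\left(X \right)} = \left(\frac{3 + X}{2 X} - 7\right)^{2} = \left(-7 + \frac{3 + X}{2 X}\right)^{2}$)
$\frac{j{\left(135 \right)}}{-11164} - \frac{19483}{34227} = \frac{\frac{1}{4} \cdot \frac{1}{18225} \left(-3 + 13 \cdot 135\right)^{2}}{-11164} - \frac{19483}{34227} = \frac{1}{4} \cdot \frac{1}{18225} \left(-3 + 1755\right)^{2} \left(- \frac{1}{11164}\right) - \frac{19483}{34227} = \frac{1}{4} \cdot \frac{1}{18225} \cdot 1752^{2} \left(- \frac{1}{11164}\right) - \frac{19483}{34227} = \frac{1}{4} \cdot \frac{1}{18225} \cdot 3069504 \left(- \frac{1}{11164}\right) - \frac{19483}{34227} = \frac{85264}{2025} \left(- \frac{1}{11164}\right) - \frac{19483}{34227} = - \frac{21316}{5651775} - \frac{19483}{34227} = - \frac{12315901673}{21493700325}$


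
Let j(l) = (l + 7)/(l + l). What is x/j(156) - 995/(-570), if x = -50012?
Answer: -1778794379/18582 ≈ -95727.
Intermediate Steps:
j(l) = (7 + l)/(2*l) (j(l) = (7 + l)/((2*l)) = (7 + l)*(1/(2*l)) = (7 + l)/(2*l))
x/j(156) - 995/(-570) = -50012*312/(7 + 156) - 995/(-570) = -50012/((½)*(1/156)*163) - 995*(-1/570) = -50012/163/312 + 199/114 = -50012*312/163 + 199/114 = -15603744/163 + 199/114 = -1778794379/18582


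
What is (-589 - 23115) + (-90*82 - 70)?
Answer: -31154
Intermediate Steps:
(-589 - 23115) + (-90*82 - 70) = -23704 + (-7380 - 70) = -23704 - 7450 = -31154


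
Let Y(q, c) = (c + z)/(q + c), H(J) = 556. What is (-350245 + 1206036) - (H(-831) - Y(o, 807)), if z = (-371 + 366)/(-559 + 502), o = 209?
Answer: 12382103831/14478 ≈ 8.5524e+5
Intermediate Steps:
z = 5/57 (z = -5/(-57) = -5*(-1/57) = 5/57 ≈ 0.087719)
Y(q, c) = (5/57 + c)/(c + q) (Y(q, c) = (c + 5/57)/(q + c) = (5/57 + c)/(c + q))
(-350245 + 1206036) - (H(-831) - Y(o, 807)) = (-350245 + 1206036) - (556 - (5/57 + 807)/(807 + 209)) = 855791 - (556 - 46004/(1016*57)) = 855791 - (556 - 1*11501/14478) = 855791 - (556 - 11501/14478) = 855791 - 1*8038267/14478 = 855791 - 8038267/14478 = 12382103831/14478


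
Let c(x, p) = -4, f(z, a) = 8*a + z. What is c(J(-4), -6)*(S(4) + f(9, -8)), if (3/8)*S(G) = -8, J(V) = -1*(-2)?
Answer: 916/3 ≈ 305.33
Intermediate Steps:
J(V) = 2
f(z, a) = z + 8*a
S(G) = -64/3 (S(G) = (8/3)*(-8) = -64/3)
c(J(-4), -6)*(S(4) + f(9, -8)) = -4*(-64/3 + (9 + 8*(-8))) = -4*(-64/3 + (9 - 64)) = -4*(-64/3 - 55) = -4*(-229/3) = 916/3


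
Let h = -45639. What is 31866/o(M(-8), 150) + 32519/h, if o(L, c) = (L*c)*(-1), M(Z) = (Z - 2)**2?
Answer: -323686229/114097500 ≈ -2.8369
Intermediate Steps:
M(Z) = (-2 + Z)**2
o(L, c) = -L*c
31866/o(M(-8), 150) + 32519/h = 31866/((-1*(-2 - 8)**2*150)) + 32519/(-45639) = 31866/((-1*(-10)**2*150)) + 32519*(-1/45639) = 31866/((-1*100*150)) - 32519/45639 = 31866/(-15000) - 32519/45639 = 31866*(-1/15000) - 32519/45639 = -5311/2500 - 32519/45639 = -323686229/114097500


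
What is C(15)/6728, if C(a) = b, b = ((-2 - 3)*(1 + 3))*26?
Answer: -65/841 ≈ -0.077289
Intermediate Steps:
b = -520 (b = -5*4*26 = -20*26 = -520)
C(a) = -520
C(15)/6728 = -520/6728 = -520*1/6728 = -65/841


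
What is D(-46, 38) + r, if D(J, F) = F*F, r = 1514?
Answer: 2958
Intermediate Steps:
D(J, F) = F**2
D(-46, 38) + r = 38**2 + 1514 = 1444 + 1514 = 2958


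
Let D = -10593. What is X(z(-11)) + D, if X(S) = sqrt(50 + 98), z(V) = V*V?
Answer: -10593 + 2*sqrt(37) ≈ -10581.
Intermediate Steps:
z(V) = V**2
X(S) = 2*sqrt(37) (X(S) = sqrt(148) = 2*sqrt(37))
X(z(-11)) + D = 2*sqrt(37) - 10593 = -10593 + 2*sqrt(37)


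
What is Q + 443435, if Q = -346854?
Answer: 96581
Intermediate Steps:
Q + 443435 = -346854 + 443435 = 96581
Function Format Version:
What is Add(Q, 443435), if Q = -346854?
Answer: 96581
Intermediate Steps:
Add(Q, 443435) = Add(-346854, 443435) = 96581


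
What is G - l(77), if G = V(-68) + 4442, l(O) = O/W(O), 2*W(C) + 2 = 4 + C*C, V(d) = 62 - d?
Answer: 27116378/5931 ≈ 4572.0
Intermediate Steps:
W(C) = 1 + C**2/2 (W(C) = -1 + (4 + C*C)/2 = -1 + (4 + C**2)/2 = -1 + (2 + C**2/2) = 1 + C**2/2)
l(O) = O/(1 + O**2/2)
G = 4572 (G = (62 - 1*(-68)) + 4442 = (62 + 68) + 4442 = 130 + 4442 = 4572)
G - l(77) = 4572 - 2*77/(2 + 77**2) = 4572 - 2*77/(2 + 5929) = 4572 - 2*77/5931 = 4572 - 1*154/5931 = 4572 - 154/5931 = 27116378/5931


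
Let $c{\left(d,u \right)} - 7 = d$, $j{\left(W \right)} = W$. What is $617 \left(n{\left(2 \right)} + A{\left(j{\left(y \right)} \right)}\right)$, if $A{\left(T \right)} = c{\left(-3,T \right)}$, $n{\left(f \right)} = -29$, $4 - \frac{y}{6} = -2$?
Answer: $-15425$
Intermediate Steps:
$y = 36$ ($y = 24 - -12 = 24 + 12 = 36$)
$c{\left(d,u \right)} = 7 + d$
$A{\left(T \right)} = 4$ ($A{\left(T \right)} = 7 - 3 = 4$)
$617 \left(n{\left(2 \right)} + A{\left(j{\left(y \right)} \right)}\right) = 617 \left(-29 + 4\right) = 617 \left(-25\right) = -15425$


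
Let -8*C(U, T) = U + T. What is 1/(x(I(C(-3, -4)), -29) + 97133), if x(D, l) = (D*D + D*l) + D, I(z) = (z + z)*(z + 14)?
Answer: 1024/99411713 ≈ 1.0301e-5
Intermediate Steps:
C(U, T) = -T/8 - U/8 (C(U, T) = -(U + T)/8 = -(T + U)/8 = -T/8 - U/8)
I(z) = 2*z*(14 + z) (I(z) = (2*z)*(14 + z) = 2*z*(14 + z))
x(D, l) = D + D**2 + D*l (x(D, l) = (D**2 + D*l) + D = D + D**2 + D*l)
1/(x(I(C(-3, -4)), -29) + 97133) = 1/((2*(-1/8*(-4) - 1/8*(-3))*(14 + (-1/8*(-4) - 1/8*(-3))))*(1 + 2*(-1/8*(-4) - 1/8*(-3))*(14 + (-1/8*(-4) - 1/8*(-3))) - 29) + 97133) = 1/((2*(1/2 + 3/8)*(14 + (1/2 + 3/8)))*(1 + 2*(1/2 + 3/8)*(14 + (1/2 + 3/8)) - 29) + 97133) = 1/((2*(7/8)*(14 + 7/8))*(1 + 2*(7/8)*(14 + 7/8) - 29) + 97133) = 1/((2*(7/8)*(119/8))*(1 + 2*(7/8)*(119/8) - 29) + 97133) = 1/(833*(1 + 833/32 - 29)/32 + 97133) = 1/((833/32)*(-63/32) + 97133) = 1/(-52479/1024 + 97133) = 1/(99411713/1024) = 1024/99411713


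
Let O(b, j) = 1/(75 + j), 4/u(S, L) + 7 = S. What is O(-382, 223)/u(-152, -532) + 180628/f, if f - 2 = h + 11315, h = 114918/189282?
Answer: 841946354413/53198446248 ≈ 15.827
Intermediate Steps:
u(S, L) = 4/(-7 + S)
h = 19153/31547 (h = 114918*(1/189282) = 19153/31547 ≈ 0.60713)
f = 357036552/31547 (f = 2 + (19153/31547 + 11315) = 2 + 356973458/31547 = 357036552/31547 ≈ 11318.)
O(-382, 223)/u(-152, -532) + 180628/f = 1/((75 + 223)*((4/(-7 - 152)))) + 180628/(357036552/31547) = 1/(298*((4/(-159)))) + 180628*(31547/357036552) = 1/(298*((4*(-1/159)))) + 1424567879/89259138 = 1/(298*(-4/159)) + 1424567879/89259138 = (1/298)*(-159/4) + 1424567879/89259138 = -159/1192 + 1424567879/89259138 = 841946354413/53198446248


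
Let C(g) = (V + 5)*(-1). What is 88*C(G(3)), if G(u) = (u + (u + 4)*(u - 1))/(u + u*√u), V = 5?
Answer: -880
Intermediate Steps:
G(u) = (u + (-1 + u)*(4 + u))/(u + u^(3/2)) (G(u) = (u + (4 + u)*(-1 + u))/(u + u^(3/2)) = (u + (-1 + u)*(4 + u))/(u + u^(3/2)))
C(g) = -10 (C(g) = (5 + 5)*(-1) = 10*(-1) = -10)
88*C(G(3)) = 88*(-10) = -880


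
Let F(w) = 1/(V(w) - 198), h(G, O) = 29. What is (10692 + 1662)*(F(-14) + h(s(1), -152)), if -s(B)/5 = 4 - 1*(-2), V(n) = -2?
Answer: 35820423/100 ≈ 3.5820e+5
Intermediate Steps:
s(B) = -30 (s(B) = -5*(4 - 1*(-2)) = -5*(4 + 2) = -5*6 = -30)
F(w) = -1/200 (F(w) = 1/(-2 - 198) = 1/(-200) = -1/200)
(10692 + 1662)*(F(-14) + h(s(1), -152)) = (10692 + 1662)*(-1/200 + 29) = 12354*(5799/200) = 35820423/100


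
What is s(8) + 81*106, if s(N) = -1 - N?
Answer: 8577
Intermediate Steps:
s(8) + 81*106 = (-1 - 1*8) + 81*106 = (-1 - 8) + 8586 = -9 + 8586 = 8577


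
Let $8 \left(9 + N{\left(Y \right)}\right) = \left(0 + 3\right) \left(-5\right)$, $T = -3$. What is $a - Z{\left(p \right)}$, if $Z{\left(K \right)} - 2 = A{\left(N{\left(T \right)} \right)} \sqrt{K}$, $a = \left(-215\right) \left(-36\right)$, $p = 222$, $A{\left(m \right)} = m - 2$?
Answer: $7738 + \frac{103 \sqrt{222}}{8} \approx 7929.8$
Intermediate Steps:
$N{\left(Y \right)} = - \frac{87}{8}$ ($N{\left(Y \right)} = -9 + \frac{\left(0 + 3\right) \left(-5\right)}{8} = -9 + \frac{3 \left(-5\right)}{8} = -9 + \frac{1}{8} \left(-15\right) = -9 - \frac{15}{8} = - \frac{87}{8}$)
$A{\left(m \right)} = -2 + m$ ($A{\left(m \right)} = m - 2 = -2 + m$)
$a = 7740$
$Z{\left(K \right)} = 2 - \frac{103 \sqrt{K}}{8}$ ($Z{\left(K \right)} = 2 + \left(-2 - \frac{87}{8}\right) \sqrt{K} = 2 - \frac{103 \sqrt{K}}{8}$)
$a - Z{\left(p \right)} = 7740 - \left(2 - \frac{103 \sqrt{222}}{8}\right) = 7738 + \frac{103 \sqrt{222}}{8}$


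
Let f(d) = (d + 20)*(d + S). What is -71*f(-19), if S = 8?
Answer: 781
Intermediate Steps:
f(d) = (8 + d)*(20 + d) (f(d) = (d + 20)*(d + 8) = (20 + d)*(8 + d) = (8 + d)*(20 + d))
-71*f(-19) = -71*(160 + (-19)**2 + 28*(-19)) = -71*(160 + 361 - 532) = -71*(-11) = 781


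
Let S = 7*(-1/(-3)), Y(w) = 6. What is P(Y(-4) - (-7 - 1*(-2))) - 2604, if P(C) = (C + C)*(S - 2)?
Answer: -7790/3 ≈ -2596.7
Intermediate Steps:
S = 7/3 (S = 7*(-1*(-⅓)) = 7*(⅓) = 7/3 ≈ 2.3333)
P(C) = 2*C/3 (P(C) = (C + C)*(7/3 - 2) = (2*C)*(⅓) = 2*C/3)
P(Y(-4) - (-7 - 1*(-2))) - 2604 = 2*(6 - (-7 - 1*(-2)))/3 - 2604 = 2*(6 - (-7 + 2))/3 - 2604 = 2*(6 - 1*(-5))/3 - 2604 = 2*(6 + 5)/3 - 2604 = (⅔)*11 - 2604 = 22/3 - 2604 = -7790/3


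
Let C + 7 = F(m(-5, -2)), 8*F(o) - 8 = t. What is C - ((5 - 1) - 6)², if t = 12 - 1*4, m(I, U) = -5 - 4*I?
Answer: -9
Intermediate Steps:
t = 8 (t = 12 - 4 = 8)
F(o) = 2 (F(o) = 1 + (⅛)*8 = 1 + 1 = 2)
C = -5 (C = -7 + 2 = -5)
C - ((5 - 1) - 6)² = -5 - ((5 - 1) - 6)² = -5 - (4 - 6)² = -5 - 1*(-2)² = -5 - 1*4 = -5 - 4 = -9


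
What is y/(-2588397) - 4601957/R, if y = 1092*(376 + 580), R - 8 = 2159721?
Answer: -674587861997/266201717353 ≈ -2.5341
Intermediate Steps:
R = 2159729 (R = 8 + 2159721 = 2159729)
y = 1043952 (y = 1092*956 = 1043952)
y/(-2588397) - 4601957/R = 1043952/(-2588397) - 4601957/2159729 = 1043952*(-1/2588397) - 4601957*1/2159729 = -49712/123257 - 4601957/2159729 = -674587861997/266201717353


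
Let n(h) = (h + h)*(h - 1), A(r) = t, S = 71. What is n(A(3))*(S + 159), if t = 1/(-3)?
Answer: 1840/9 ≈ 204.44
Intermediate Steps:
t = -⅓ ≈ -0.33333
A(r) = -⅓
n(h) = 2*h*(-1 + h) (n(h) = (2*h)*(-1 + h) = 2*h*(-1 + h))
n(A(3))*(S + 159) = (2*(-⅓)*(-1 - ⅓))*(71 + 159) = (2*(-⅓)*(-4/3))*230 = (8/9)*230 = 1840/9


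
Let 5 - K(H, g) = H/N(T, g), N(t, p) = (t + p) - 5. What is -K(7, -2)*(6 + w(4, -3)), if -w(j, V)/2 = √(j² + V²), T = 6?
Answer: 48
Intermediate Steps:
w(j, V) = -2*√(V² + j²) (w(j, V) = -2*√(j² + V²) = -2*√(V² + j²))
N(t, p) = -5 + p + t (N(t, p) = (p + t) - 5 = -5 + p + t)
K(H, g) = 5 - H/(1 + g) (K(H, g) = 5 - H/(-5 + g + 6) = 5 - H/(1 + g))
-K(7, -2)*(6 + w(4, -3)) = -(5 - 1*7 + 5*(-2))/(1 - 2)*(6 - 2*√((-3)² + 4²)) = -(5 - 7 - 10)/(-1)*(6 - 2*√(9 + 16)) = -(-1*(-12))*(6 - 2*√25) = -12*(6 - 2*5) = -12*(6 - 10) = -12*(-4) = -1*(-48) = 48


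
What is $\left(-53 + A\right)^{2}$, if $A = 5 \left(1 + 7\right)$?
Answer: $169$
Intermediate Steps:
$A = 40$ ($A = 5 \cdot 8 = 40$)
$\left(-53 + A\right)^{2} = \left(-53 + 40\right)^{2} = \left(-13\right)^{2} = 169$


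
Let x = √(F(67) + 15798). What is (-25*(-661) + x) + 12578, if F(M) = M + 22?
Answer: 29103 + √15887 ≈ 29229.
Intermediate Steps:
F(M) = 22 + M
x = √15887 (x = √((22 + 67) + 15798) = √(89 + 15798) = √15887 ≈ 126.04)
(-25*(-661) + x) + 12578 = (-25*(-661) + √15887) + 12578 = (16525 + √15887) + 12578 = 29103 + √15887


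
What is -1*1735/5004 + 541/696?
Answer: 124967/290232 ≈ 0.43058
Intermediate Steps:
-1*1735/5004 + 541/696 = -1735*1/5004 + 541*(1/696) = -1735/5004 + 541/696 = 124967/290232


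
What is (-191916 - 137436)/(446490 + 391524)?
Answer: -54892/139669 ≈ -0.39301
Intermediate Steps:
(-191916 - 137436)/(446490 + 391524) = -329352/838014 = -329352*1/838014 = -54892/139669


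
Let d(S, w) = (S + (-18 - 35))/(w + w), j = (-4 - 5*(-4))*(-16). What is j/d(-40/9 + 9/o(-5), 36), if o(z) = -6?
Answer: 331776/1061 ≈ 312.70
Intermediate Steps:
j = -256 (j = (-4 + 20)*(-16) = 16*(-16) = -256)
d(S, w) = (-53 + S)/(2*w) (d(S, w) = (S - 53)/((2*w)) = (-53 + S)*(1/(2*w)) = (-53 + S)/(2*w))
j/d(-40/9 + 9/o(-5), 36) = -256*72/(-53 + (-40/9 + 9/(-6))) = -256*72/(-53 + (-40*⅑ + 9*(-⅙))) = -256*72/(-53 + (-40/9 - 3/2)) = -256*72/(-53 - 107/18) = -256/((½)*(1/36)*(-1061/18)) = -256/(-1061/1296) = -256*(-1296/1061) = 331776/1061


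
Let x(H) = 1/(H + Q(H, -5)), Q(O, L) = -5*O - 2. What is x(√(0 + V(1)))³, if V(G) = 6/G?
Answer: 73/97336 - 27*√6/48668 ≈ -0.00060895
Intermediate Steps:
Q(O, L) = -2 - 5*O
x(H) = 1/(-2 - 4*H) (x(H) = 1/(H + (-2 - 5*H)) = 1/(-2 - 4*H))
x(√(0 + V(1)))³ = (-1/(2 + 4*√(0 + 6/1)))³ = (-1/(2 + 4*√(0 + 6*1)))³ = (-1/(2 + 4*√(0 + 6)))³ = (-1/(2 + 4*√6))³ = -1/(2 + 4*√6)³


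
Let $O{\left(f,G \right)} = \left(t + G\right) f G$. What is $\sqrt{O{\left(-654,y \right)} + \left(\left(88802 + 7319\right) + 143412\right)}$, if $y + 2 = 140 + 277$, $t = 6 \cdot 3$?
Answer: $i \sqrt{117280997} \approx 10830.0 i$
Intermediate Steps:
$t = 18$
$y = 415$ ($y = -2 + \left(140 + 277\right) = -2 + 417 = 415$)
$O{\left(f,G \right)} = G f \left(18 + G\right)$ ($O{\left(f,G \right)} = \left(18 + G\right) f G = \left(18 + G\right) G f = G f \left(18 + G\right)$)
$\sqrt{O{\left(-654,y \right)} + \left(\left(88802 + 7319\right) + 143412\right)} = \sqrt{415 \left(-654\right) \left(18 + 415\right) + \left(\left(88802 + 7319\right) + 143412\right)} = \sqrt{415 \left(-654\right) 433 + \left(96121 + 143412\right)} = \sqrt{-117520530 + 239533} = \sqrt{-117280997} = i \sqrt{117280997}$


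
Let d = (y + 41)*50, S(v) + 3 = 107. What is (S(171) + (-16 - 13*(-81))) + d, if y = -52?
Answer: 591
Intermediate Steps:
S(v) = 104 (S(v) = -3 + 107 = 104)
d = -550 (d = (-52 + 41)*50 = -11*50 = -550)
(S(171) + (-16 - 13*(-81))) + d = (104 + (-16 - 13*(-81))) - 550 = (104 + (-16 + 1053)) - 550 = (104 + 1037) - 550 = 1141 - 550 = 591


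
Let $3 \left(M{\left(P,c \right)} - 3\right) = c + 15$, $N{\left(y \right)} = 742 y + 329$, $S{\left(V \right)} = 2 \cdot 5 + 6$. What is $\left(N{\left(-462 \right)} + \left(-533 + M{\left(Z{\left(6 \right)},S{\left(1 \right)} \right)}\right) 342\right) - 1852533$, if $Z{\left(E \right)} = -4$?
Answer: $-2372734$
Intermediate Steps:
$S{\left(V \right)} = 16$ ($S{\left(V \right)} = 10 + 6 = 16$)
$N{\left(y \right)} = 329 + 742 y$
$M{\left(P,c \right)} = 8 + \frac{c}{3}$ ($M{\left(P,c \right)} = 3 + \frac{c + 15}{3} = 3 + \frac{15 + c}{3} = 3 + \left(5 + \frac{c}{3}\right) = 8 + \frac{c}{3}$)
$\left(N{\left(-462 \right)} + \left(-533 + M{\left(Z{\left(6 \right)},S{\left(1 \right)} \right)}\right) 342\right) - 1852533 = \left(\left(329 + 742 \left(-462\right)\right) + \left(-533 + \left(8 + \frac{1}{3} \cdot 16\right)\right) 342\right) - 1852533 = \left(\left(329 - 342804\right) + \left(-533 + \left(8 + \frac{16}{3}\right)\right) 342\right) - 1852533 = \left(-342475 + \left(-533 + \frac{40}{3}\right) 342\right) - 1852533 = \left(-342475 - 177726\right) - 1852533 = -520201 - 1852533 = -2372734$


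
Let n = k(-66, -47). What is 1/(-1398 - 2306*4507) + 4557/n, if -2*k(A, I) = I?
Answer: 152148459745/784614616 ≈ 193.91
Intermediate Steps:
k(A, I) = -I/2
n = 47/2 (n = -½*(-47) = 47/2 ≈ 23.500)
1/(-1398 - 2306*4507) + 4557/n = 1/(-1398 - 2306*4507) + 4557/(47/2) = (1/4507)/(-3704) + 4557*(2/47) = -1/3704*1/4507 + 9114/47 = -1/16693928 + 9114/47 = 152148459745/784614616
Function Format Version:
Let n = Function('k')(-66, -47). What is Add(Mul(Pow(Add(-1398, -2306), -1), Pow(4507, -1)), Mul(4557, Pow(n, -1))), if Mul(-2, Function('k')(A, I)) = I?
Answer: Rational(152148459745, 784614616) ≈ 193.91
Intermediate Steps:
Function('k')(A, I) = Mul(Rational(-1, 2), I)
n = Rational(47, 2) (n = Mul(Rational(-1, 2), -47) = Rational(47, 2) ≈ 23.500)
Add(Mul(Pow(Add(-1398, -2306), -1), Pow(4507, -1)), Mul(4557, Pow(n, -1))) = Add(Mul(Pow(Add(-1398, -2306), -1), Pow(4507, -1)), Mul(4557, Pow(Rational(47, 2), -1))) = Add(Mul(Pow(-3704, -1), Rational(1, 4507)), Mul(4557, Rational(2, 47))) = Add(Mul(Rational(-1, 3704), Rational(1, 4507)), Rational(9114, 47)) = Add(Rational(-1, 16693928), Rational(9114, 47)) = Rational(152148459745, 784614616)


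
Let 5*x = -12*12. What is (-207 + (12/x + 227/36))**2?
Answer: 3276100/81 ≈ 40446.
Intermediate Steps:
x = -144/5 (x = (-12*12)/5 = (1/5)*(-144) = -144/5 ≈ -28.800)
(-207 + (12/x + 227/36))**2 = (-207 + (12/(-144/5) + 227/36))**2 = (-207 + (12*(-5/144) + 227*(1/36)))**2 = (-207 + (-5/12 + 227/36))**2 = (-207 + 53/9)**2 = (-1810/9)**2 = 3276100/81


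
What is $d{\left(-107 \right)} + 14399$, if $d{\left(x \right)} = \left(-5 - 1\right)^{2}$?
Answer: $14435$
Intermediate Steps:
$d{\left(x \right)} = 36$ ($d{\left(x \right)} = \left(-6\right)^{2} = 36$)
$d{\left(-107 \right)} + 14399 = 36 + 14399 = 14435$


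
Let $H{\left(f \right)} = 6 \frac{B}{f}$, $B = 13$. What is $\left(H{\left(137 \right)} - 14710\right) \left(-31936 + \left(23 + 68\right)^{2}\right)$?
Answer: $\frac{47669366760}{137} \approx 3.4795 \cdot 10^{8}$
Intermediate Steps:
$H{\left(f \right)} = \frac{78}{f}$ ($H{\left(f \right)} = 6 \frac{13}{f} = \frac{78}{f}$)
$\left(H{\left(137 \right)} - 14710\right) \left(-31936 + \left(23 + 68\right)^{2}\right) = \left(\frac{78}{137} - 14710\right) \left(-31936 + \left(23 + 68\right)^{2}\right) = \left(78 \cdot \frac{1}{137} - 14710\right) \left(-31936 + 91^{2}\right) = \left(\frac{78}{137} - 14710\right) \left(-31936 + 8281\right) = \left(- \frac{2015192}{137}\right) \left(-23655\right) = \frac{47669366760}{137}$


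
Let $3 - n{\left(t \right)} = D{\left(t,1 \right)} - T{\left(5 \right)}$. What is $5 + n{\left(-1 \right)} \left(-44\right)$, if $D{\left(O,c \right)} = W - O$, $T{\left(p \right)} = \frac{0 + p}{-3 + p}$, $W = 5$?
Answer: $27$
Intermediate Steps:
$T{\left(p \right)} = \frac{p}{-3 + p}$
$D{\left(O,c \right)} = 5 - O$
$n{\left(t \right)} = \frac{1}{2} + t$ ($n{\left(t \right)} = 3 - \left(\left(5 - t\right) - \frac{5}{-3 + 5}\right) = 3 - \left(\left(5 - t\right) - \frac{5}{2}\right) = 3 - \left(\frac{5}{2} - t\right) = 3 + \left(- \frac{5}{2} + t\right) = \frac{1}{2} + t$)
$5 + n{\left(-1 \right)} \left(-44\right) = 5 + \left(\frac{1}{2} - 1\right) \left(-44\right) = 5 - -22 = 5 + 22 = 27$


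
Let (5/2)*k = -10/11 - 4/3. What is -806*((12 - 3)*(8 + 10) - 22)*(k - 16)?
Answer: 62919584/33 ≈ 1.9067e+6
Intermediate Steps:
k = -148/165 (k = 2*(-10/11 - 4/3)/5 = (2/5)*(-74/33) = -148/165 ≈ -0.89697)
-806*((12 - 3)*(8 + 10) - 22)*(k - 16) = -806*((12 - 3)*(8 + 10) - 22)*(-148/165 - 16) = -806*(9*18 - 22)*(-2788)/165 = -806*(162 - 22)*(-2788)/165 = -112840*(-2788)/165 = -806*(-78064/33) = 62919584/33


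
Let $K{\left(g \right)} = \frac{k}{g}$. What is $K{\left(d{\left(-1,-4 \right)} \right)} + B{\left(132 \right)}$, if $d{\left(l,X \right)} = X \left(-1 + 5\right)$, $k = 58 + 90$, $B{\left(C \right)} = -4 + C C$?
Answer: $\frac{69643}{4} \approx 17411.0$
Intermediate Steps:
$B{\left(C \right)} = -4 + C^{2}$
$k = 148$
$d{\left(l,X \right)} = 4 X$ ($d{\left(l,X \right)} = X 4 = 4 X$)
$K{\left(g \right)} = \frac{148}{g}$
$K{\left(d{\left(-1,-4 \right)} \right)} + B{\left(132 \right)} = \frac{148}{4 \left(-4\right)} - \left(4 - 132^{2}\right) = \frac{148}{-16} + \left(-4 + 17424\right) = 148 \left(- \frac{1}{16}\right) + 17420 = - \frac{37}{4} + 17420 = \frac{69643}{4}$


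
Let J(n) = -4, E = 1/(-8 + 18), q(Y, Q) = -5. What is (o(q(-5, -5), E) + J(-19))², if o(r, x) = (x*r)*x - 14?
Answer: 130321/400 ≈ 325.80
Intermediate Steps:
E = ⅒ (E = 1/10 = ⅒ ≈ 0.10000)
o(r, x) = -14 + r*x² (o(r, x) = (r*x)*x - 14 = r*x² - 14 = -14 + r*x²)
(o(q(-5, -5), E) + J(-19))² = ((-14 - 5*(⅒)²) - 4)² = ((-14 - 5*1/100) - 4)² = ((-14 - 1/20) - 4)² = (-281/20 - 4)² = (-361/20)² = 130321/400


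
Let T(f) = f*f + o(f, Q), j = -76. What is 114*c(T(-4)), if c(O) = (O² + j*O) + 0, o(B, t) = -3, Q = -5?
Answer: -93366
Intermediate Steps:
T(f) = -3 + f² (T(f) = f*f - 3 = f² - 3 = -3 + f²)
c(O) = O² - 76*O (c(O) = (O² - 76*O) + 0 = O² - 76*O)
114*c(T(-4)) = 114*((-3 + (-4)²)*(-76 + (-3 + (-4)²))) = 114*((-3 + 16)*(-76 + (-3 + 16))) = 114*(13*(-76 + 13)) = 114*(13*(-63)) = 114*(-819) = -93366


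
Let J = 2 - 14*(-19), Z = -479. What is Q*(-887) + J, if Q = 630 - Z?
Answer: -983415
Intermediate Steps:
J = 268 (J = 2 + 266 = 268)
Q = 1109 (Q = 630 - 1*(-479) = 630 + 479 = 1109)
Q*(-887) + J = 1109*(-887) + 268 = -983683 + 268 = -983415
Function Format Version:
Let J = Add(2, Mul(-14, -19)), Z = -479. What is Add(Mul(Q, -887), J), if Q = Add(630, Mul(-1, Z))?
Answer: -983415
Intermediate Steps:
J = 268 (J = Add(2, 266) = 268)
Q = 1109 (Q = Add(630, Mul(-1, -479)) = Add(630, 479) = 1109)
Add(Mul(Q, -887), J) = Add(Mul(1109, -887), 268) = Add(-983683, 268) = -983415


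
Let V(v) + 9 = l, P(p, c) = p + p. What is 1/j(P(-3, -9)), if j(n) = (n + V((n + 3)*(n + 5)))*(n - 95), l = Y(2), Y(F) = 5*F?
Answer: 1/505 ≈ 0.0019802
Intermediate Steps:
l = 10 (l = 5*2 = 10)
P(p, c) = 2*p
V(v) = 1 (V(v) = -9 + 10 = 1)
j(n) = (1 + n)*(-95 + n) (j(n) = (n + 1)*(n - 95) = (1 + n)*(-95 + n))
1/j(P(-3, -9)) = 1/(-95 + (2*(-3))**2 - 188*(-3)) = 1/(-95 + (-6)**2 - 94*(-6)) = 1/(-95 + 36 + 564) = 1/505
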